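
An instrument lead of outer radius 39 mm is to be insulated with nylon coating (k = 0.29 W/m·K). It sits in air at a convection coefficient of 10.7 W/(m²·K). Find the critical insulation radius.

r_cr ≈ 27.1 mm

For a cylinder r_cr = k/h = 0.29/10.7
r_cr = 27.1 mm; since the bare radius (39 mm) is above r_cr, any added insulation will reduce heat loss.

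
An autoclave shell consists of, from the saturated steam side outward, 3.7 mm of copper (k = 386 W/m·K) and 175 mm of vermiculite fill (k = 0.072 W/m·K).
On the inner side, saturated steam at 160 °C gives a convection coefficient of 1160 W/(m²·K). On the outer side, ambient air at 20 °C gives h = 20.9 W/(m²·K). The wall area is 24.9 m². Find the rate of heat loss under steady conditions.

Q ≈ 1410 W

Using the resistance-network approach (series):
R_inner film = 1/(h_i·A) = 1/(1160×24.9) = 3.462×10^-5 K/W
R_copper = L/(kA) = 0.0037/(386×24.9) = 3.85×10^-7 K/W
R_vermiculite fill = L/(kA) = 0.175/(0.072×24.9) = 0.09761 K/W
R_outer film = 1/(h_o·A) = 1/(20.9×24.9) = 0.001922 K/W
R_total = 0.09957 K/W
Q = ΔT / R_total = 140 / 0.09957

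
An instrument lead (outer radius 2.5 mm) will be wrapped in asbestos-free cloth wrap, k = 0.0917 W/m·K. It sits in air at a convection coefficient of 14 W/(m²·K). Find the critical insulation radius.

r_cr ≈ 6.55 mm

For a cylinder r_cr = k/h = 0.0917/14
r_cr = 6.55 mm; since the bare radius (2.5 mm) is below r_cr, adding a thin layer of insulation will *increase* heat loss.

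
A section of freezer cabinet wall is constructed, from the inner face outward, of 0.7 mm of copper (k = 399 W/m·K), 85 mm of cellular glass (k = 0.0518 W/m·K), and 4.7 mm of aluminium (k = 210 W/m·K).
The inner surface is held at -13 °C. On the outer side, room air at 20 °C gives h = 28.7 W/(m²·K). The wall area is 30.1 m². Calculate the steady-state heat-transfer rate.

Model the wall as resistances in series:
R_copper = L/(kA) = 0.0007/(399×30.1) = 5.829×10^-8 K/W
R_cellular glass = L/(kA) = 0.085/(0.0518×30.1) = 0.05452 K/W
R_aluminium = L/(kA) = 0.0047/(210×30.1) = 7.436×10^-7 K/W
R_outer film = 1/(h_o·A) = 1/(28.7×30.1) = 0.001158 K/W
R_total = 0.05567 K/W
Q = ΔT / R_total = 33 / 0.05567

Q ≈ 593 W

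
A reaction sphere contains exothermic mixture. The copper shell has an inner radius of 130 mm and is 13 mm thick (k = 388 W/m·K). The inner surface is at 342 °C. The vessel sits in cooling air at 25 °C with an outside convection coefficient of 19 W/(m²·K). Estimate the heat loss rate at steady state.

Q ≈ 1550 W

Radial (spherical) resistances in series:
R_copper shell = (1/0.13 − 1/0.143)/(4π×388) = 1.434×10^-4 K/W
R_outer film = 1/(h·4πr_o²) = 1/(19×4π×0.143²) = 0.2048 K/W
R_total = 0.205 K/W
Q = ΔT/R_total = 317/0.205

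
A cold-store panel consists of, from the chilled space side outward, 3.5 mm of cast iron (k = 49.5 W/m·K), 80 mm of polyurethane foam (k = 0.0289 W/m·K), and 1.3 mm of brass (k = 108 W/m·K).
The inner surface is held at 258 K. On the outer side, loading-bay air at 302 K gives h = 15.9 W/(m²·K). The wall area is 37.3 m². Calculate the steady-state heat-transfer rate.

Q ≈ 580 W

Series thermal resistances:
R_cast iron = L/(kA) = 0.0035/(49.5×37.3) = 1.896×10^-6 K/W
R_polyurethane foam = L/(kA) = 0.08/(0.0289×37.3) = 0.07421 K/W
R_brass = L/(kA) = 0.0013/(108×37.3) = 3.227×10^-7 K/W
R_outer film = 1/(h_o·A) = 1/(15.9×37.3) = 0.001686 K/W
R_total = 0.0759 K/W
Q = ΔT / R_total = 44 / 0.0759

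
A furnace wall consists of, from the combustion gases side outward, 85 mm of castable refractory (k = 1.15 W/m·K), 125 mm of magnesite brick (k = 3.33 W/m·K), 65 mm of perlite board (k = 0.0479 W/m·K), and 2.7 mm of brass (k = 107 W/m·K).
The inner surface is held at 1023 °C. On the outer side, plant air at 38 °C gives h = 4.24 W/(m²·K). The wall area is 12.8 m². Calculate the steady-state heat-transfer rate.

Treating each layer as a thermal resistance in series:
R_castable refractory = L/(kA) = 0.085/(1.15×12.8) = 0.005774 K/W
R_magnesite brick = L/(kA) = 0.125/(3.33×12.8) = 0.002933 K/W
R_perlite board = L/(kA) = 0.065/(0.0479×12.8) = 0.106 K/W
R_brass = L/(kA) = 0.0027/(107×12.8) = 1.971×10^-6 K/W
R_outer film = 1/(h_o·A) = 1/(4.24×12.8) = 0.01843 K/W
R_total = 0.1331 K/W
Q = ΔT / R_total = 985 / 0.1331

Q ≈ 7400 W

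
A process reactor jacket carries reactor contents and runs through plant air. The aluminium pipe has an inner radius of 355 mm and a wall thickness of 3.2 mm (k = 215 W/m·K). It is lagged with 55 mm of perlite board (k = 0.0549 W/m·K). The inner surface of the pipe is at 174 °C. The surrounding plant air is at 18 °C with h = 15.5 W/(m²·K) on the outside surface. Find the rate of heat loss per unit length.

q′ ≈ 355 W/m

Per-layer cylindrical resistances, series-summed:
R_aluminium pipe wall = ln(358.2/355)/(2π×215×1) = 6.643×10^-6 K/W
R_perlite board = ln(413.2/358.2)/(2π×0.0549×1) = 0.4141 K/W
R_outer film = 1/(h_o·2πr_oL) = 1/(15.5×2π×0.4132×1) = 0.02485 K/W
R_total = 0.439 K/W
Q = ΔT/R_total = 156/0.439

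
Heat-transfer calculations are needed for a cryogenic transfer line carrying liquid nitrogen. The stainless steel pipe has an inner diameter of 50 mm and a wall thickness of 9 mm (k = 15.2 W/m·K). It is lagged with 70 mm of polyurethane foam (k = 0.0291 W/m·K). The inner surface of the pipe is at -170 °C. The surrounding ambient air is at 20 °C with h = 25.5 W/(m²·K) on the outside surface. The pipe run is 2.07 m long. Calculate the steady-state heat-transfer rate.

For a radial system each layer contributes R = ln(r_out/r_in)/(2πkL); films add R = 1/(hA).
R_stainless steel pipe wall = ln(34/25)/(2π×15.2×2.07) = 0.001555 K/W
R_polyurethane foam = ln(104/34)/(2π×0.0291×2.07) = 2.954 K/W
R_outer film = 1/(h_o·2πr_oL) = 1/(25.5×2π×0.104×2.07) = 0.02899 K/W
R_total = 2.985 K/W
Q = ΔT/R_total = 190/2.985

Q ≈ 63.7 W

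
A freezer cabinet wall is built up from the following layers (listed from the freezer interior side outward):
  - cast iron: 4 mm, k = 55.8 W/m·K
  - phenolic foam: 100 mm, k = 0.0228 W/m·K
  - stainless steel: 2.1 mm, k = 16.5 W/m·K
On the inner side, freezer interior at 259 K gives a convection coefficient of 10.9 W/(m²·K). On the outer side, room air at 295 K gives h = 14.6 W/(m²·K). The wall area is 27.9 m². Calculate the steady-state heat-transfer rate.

Q ≈ 221 W

Series thermal resistances:
R_inner film = 1/(h_i·A) = 1/(10.9×27.9) = 0.003288 K/W
R_cast iron = L/(kA) = 0.004/(55.8×27.9) = 2.569×10^-6 K/W
R_phenolic foam = L/(kA) = 0.1/(0.0228×27.9) = 0.1572 K/W
R_stainless steel = L/(kA) = 0.0021/(16.5×27.9) = 4.562×10^-6 K/W
R_outer film = 1/(h_o·A) = 1/(14.6×27.9) = 0.002455 K/W
R_total = 0.163 K/W
Q = ΔT / R_total = 36 / 0.163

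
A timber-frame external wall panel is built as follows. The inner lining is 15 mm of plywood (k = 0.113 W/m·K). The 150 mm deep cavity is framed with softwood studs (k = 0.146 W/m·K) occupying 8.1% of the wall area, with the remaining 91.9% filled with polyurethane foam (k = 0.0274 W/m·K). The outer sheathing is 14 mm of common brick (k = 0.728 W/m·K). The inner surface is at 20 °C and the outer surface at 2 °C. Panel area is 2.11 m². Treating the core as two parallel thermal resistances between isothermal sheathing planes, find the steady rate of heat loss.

Q ≈ 9.03 W

Sheathing layers in series; stud and cavity paths in parallel between them.
R_inner = 0.015/(0.113×2.11) = 0.06291 K/W
R_stud  = 0.15/(0.146×0.081×2.11) = 6.011 K/W
R_cav   = 0.15/(0.0274×0.919×2.11) = 2.823 K/W
1/R_core = 1/R_stud + 1/R_cav → R_core = 1.921 K/W
R_outer = 0.014/(0.728×2.11) = 0.009114 K/W
R_total = 1.993 K/W
Q = ΔT/R_total = 18/1.993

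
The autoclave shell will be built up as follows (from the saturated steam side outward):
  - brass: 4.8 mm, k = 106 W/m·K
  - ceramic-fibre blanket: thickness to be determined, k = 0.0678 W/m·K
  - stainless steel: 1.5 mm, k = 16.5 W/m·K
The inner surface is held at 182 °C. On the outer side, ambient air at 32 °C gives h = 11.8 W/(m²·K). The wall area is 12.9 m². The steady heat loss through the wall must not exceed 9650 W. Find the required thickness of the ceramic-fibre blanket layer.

Series thermal resistances:
R_brass = L/(kA) = 0.0048/(106×12.9) = 3.51×10^-6 K/W
R_stainless steel = L/(kA) = 0.0015/(16.5×12.9) = 7.047×10^-6 K/W
R_outer film = 1/(h_o·A) = 1/(11.8×12.9) = 0.006569 K/W
Sum of the known resistances R_other = 0.00658 K/W
Required total resistance R_tot = ΔT/Q_allow = 150/9650 = 0.01554 K/W
R_ceramic-fibre blanket = R_tot − R_other = 0.008964 K/W
L = R·k·A = 0.008964×0.0678×12.9

L ≈ 7.84 mm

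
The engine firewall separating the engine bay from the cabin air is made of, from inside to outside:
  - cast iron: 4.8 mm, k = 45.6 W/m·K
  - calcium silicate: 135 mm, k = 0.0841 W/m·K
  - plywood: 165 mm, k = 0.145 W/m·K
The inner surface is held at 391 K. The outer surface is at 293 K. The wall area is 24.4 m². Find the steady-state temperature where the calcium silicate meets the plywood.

Model the wall as resistances in series:
R_cast iron = L/(kA) = 0.0048/(45.6×24.4) = 4.314×10^-6 K/W
R_calcium silicate = L/(kA) = 0.135/(0.0841×24.4) = 0.06579 K/W
R_plywood = L/(kA) = 0.165/(0.145×24.4) = 0.04664 K/W
R_total = 0.1124 K/W;  Q = ΔT/R_total = 98/0.1124 = 871.7 W
T_interface = T_inner − Q·ΣR(inner→interface) = 391 − 872×0.06579

T ≈ 334 K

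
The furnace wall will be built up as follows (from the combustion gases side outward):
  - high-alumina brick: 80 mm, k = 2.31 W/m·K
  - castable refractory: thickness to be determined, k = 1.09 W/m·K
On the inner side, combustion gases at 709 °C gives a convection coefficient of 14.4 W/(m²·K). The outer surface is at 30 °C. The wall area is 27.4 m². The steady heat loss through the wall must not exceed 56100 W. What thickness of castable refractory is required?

L ≈ 248 mm

Thermal resistances in series:
R_inner film = 1/(h_i·A) = 1/(14.4×27.4) = 0.002534 K/W
R_high-alumina brick = L/(kA) = 0.08/(2.31×27.4) = 0.001264 K/W
Sum of the known resistances R_other = 0.003798 K/W
Required total resistance R_tot = ΔT/Q_allow = 679/56100 = 0.0121 K/W
R_castable refractory = R_tot − R_other = 0.008305 K/W
L = R·k·A = 0.008305×1.09×27.4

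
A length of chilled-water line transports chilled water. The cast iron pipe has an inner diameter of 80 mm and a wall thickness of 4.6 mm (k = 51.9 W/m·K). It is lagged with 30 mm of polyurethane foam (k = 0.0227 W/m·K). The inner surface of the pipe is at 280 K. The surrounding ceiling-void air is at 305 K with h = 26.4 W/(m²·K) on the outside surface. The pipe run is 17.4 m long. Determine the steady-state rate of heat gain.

Q ≈ 118 W

Per-layer cylindrical resistances, series-summed:
R_cast iron pipe wall = ln(44.6/40)/(2π×51.9×17.4) = 1.918×10^-5 K/W
R_polyurethane foam = ln(74.6/44.6)/(2π×0.0227×17.4) = 0.2073 K/W
R_outer film = 1/(h_o·2πr_oL) = 1/(26.4×2π×0.0746×17.4) = 0.004644 K/W
R_total = 0.2119 K/W
Q = ΔT/R_total = 25/0.2119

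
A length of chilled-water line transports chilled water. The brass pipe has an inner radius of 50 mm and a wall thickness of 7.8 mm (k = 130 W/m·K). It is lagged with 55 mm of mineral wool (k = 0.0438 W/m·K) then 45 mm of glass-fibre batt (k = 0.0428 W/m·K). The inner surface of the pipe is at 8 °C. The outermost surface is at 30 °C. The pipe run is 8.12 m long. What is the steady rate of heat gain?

For a radial system each layer contributes R = ln(r_out/r_in)/(2πkL); films add R = 1/(hA).
R_brass pipe wall = ln(57.8/50)/(2π×130×8.12) = 2.186×10^-5 K/W
R_mineral wool = ln(112.8/57.8)/(2π×0.0438×8.12) = 0.2992 K/W
R_glass-fibre batt = ln(157.8/112.8)/(2π×0.0428×8.12) = 0.1537 K/W
R_total = 0.453 K/W
Q = ΔT/R_total = 22/0.453

Q ≈ 48.6 W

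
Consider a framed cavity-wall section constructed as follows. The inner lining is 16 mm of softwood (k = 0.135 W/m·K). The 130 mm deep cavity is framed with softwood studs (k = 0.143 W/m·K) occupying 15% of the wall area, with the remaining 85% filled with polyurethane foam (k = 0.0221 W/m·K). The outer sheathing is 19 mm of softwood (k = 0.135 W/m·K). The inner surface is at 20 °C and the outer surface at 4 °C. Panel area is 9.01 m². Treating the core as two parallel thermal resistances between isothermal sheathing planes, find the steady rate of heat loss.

Q ≈ 41.3 W

Sheathing layers in series; stud and cavity paths in parallel between them.
R_inner = 0.016/(0.135×9.01) = 0.01315 K/W
R_stud  = 0.13/(0.143×0.15×9.01) = 0.6727 K/W
R_cav   = 0.13/(0.0221×0.85×9.01) = 0.7681 K/W
1/R_core = 1/R_stud + 1/R_cav → R_core = 0.3586 K/W
R_outer = 0.019/(0.135×9.01) = 0.01562 K/W
R_total = 0.3874 K/W
Q = ΔT/R_total = 16/0.3874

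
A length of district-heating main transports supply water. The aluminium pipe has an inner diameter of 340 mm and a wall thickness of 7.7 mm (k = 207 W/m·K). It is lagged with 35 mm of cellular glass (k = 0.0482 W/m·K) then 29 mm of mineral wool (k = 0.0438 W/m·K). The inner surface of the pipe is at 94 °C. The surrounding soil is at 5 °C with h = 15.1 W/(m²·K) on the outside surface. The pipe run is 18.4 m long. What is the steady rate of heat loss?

Cylindrical conduction, so R = ln(r₂/r₁)/(2πkL) per layer, in series:
R_aluminium pipe wall = ln(177.7/170)/(2π×207×18.4) = 1.851×10^-6 K/W
R_cellular glass = ln(212.7/177.7)/(2π×0.0482×18.4) = 0.03226 K/W
R_mineral wool = ln(241.7/212.7)/(2π×0.0438×18.4) = 0.02524 K/W
R_outer film = 1/(h_o·2πr_oL) = 1/(15.1×2π×0.2417×18.4) = 0.00237 K/W
R_total = 0.05988 K/W
Q = ΔT/R_total = 89/0.05988

Q ≈ 1490 W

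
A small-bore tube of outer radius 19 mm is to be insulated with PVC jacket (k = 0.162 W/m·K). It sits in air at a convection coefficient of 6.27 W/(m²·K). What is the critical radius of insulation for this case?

r_cr ≈ 25.8 mm

For a cylinder r_cr = k/h = 0.162/6.27
r_cr = 25.8 mm; since the bare radius (19 mm) is below r_cr, adding a thin layer of insulation will *increase* heat loss.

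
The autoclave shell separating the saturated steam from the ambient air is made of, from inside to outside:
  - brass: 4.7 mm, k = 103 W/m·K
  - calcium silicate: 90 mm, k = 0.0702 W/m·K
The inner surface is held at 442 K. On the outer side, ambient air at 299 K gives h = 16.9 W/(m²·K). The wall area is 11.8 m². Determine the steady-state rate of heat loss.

Q ≈ 1260 W

Model the wall as resistances in series:
R_brass = L/(kA) = 0.0047/(103×11.8) = 3.867×10^-6 K/W
R_calcium silicate = L/(kA) = 0.09/(0.0702×11.8) = 0.1086 K/W
R_outer film = 1/(h_o·A) = 1/(16.9×11.8) = 0.005015 K/W
R_total = 0.1137 K/W
Q = ΔT / R_total = 143 / 0.1137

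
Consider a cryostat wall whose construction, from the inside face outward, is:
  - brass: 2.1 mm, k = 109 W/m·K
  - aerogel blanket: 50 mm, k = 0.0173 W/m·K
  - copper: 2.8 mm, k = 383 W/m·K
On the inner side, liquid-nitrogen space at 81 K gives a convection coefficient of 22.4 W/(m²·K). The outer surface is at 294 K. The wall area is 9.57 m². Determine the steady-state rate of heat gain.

Q ≈ 695 W

Model the wall as resistances in series:
R_inner film = 1/(h_i·A) = 1/(22.4×9.57) = 0.004665 K/W
R_brass = L/(kA) = 0.0021/(109×9.57) = 2.013×10^-6 K/W
R_aerogel blanket = L/(kA) = 0.05/(0.0173×9.57) = 0.302 K/W
R_copper = L/(kA) = 0.0028/(383×9.57) = 7.639×10^-7 K/W
R_total = 0.3067 K/W
Q = ΔT / R_total = 213 / 0.3067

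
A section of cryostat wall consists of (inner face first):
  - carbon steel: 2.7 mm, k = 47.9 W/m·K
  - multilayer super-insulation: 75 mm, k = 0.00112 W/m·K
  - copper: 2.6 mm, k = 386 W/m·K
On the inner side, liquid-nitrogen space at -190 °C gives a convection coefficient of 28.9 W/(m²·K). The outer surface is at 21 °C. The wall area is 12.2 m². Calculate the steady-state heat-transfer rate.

Q ≈ 38.4 W

Using the resistance-network approach (series):
R_inner film = 1/(h_i·A) = 1/(28.9×12.2) = 0.002836 K/W
R_carbon steel = L/(kA) = 0.0027/(47.9×12.2) = 4.62×10^-6 K/W
R_multilayer super-insulation = L/(kA) = 0.075/(0.00112×12.2) = 5.489 K/W
R_copper = L/(kA) = 0.0026/(386×12.2) = 5.521×10^-7 K/W
R_total = 5.492 K/W
Q = ΔT / R_total = 211 / 5.492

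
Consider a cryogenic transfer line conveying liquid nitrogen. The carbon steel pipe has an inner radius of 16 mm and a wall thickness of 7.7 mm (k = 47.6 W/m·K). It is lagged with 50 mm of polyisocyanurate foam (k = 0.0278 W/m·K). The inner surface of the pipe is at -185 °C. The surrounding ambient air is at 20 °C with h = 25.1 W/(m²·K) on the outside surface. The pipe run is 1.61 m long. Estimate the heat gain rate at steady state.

For a radial system each layer contributes R = ln(r_out/r_in)/(2πkL); films add R = 1/(hA).
R_carbon steel pipe wall = ln(23.7/16)/(2π×47.6×1.61) = 8.159×10^-4 K/W
R_polyisocyanurate foam = ln(73.7/23.7)/(2π×0.0278×1.61) = 4.034 K/W
R_outer film = 1/(h_o·2πr_oL) = 1/(25.1×2π×0.0737×1.61) = 0.05344 K/W
R_total = 4.089 K/W
Q = ΔT/R_total = 205/4.089

Q ≈ 50.1 W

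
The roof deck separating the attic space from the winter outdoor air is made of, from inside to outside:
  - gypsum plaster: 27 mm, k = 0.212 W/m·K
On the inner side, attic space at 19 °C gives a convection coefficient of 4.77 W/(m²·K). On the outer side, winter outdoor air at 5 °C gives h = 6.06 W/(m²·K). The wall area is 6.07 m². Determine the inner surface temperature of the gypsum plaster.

T ≈ 13.2 °C

Using the resistance-network approach (series):
R_inner film = 1/(h_i·A) = 1/(4.77×6.07) = 0.03454 K/W
R_gypsum plaster = L/(kA) = 0.027/(0.212×6.07) = 0.02098 K/W
R_outer film = 1/(h_o·A) = 1/(6.06×6.07) = 0.02719 K/W
R_total = 0.0827 K/W;  Q = ΔT/R_total = 14/0.0827 = 169.3 W
T_interface = T_inner − Q·ΣR(inner→interface) = 19 − 169×0.03454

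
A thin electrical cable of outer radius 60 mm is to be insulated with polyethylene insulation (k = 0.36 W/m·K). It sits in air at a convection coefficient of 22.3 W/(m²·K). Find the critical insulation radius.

For a cylinder r_cr = k/h = 0.36/22.3
r_cr = 16.1 mm; since the bare radius (60 mm) is above r_cr, any added insulation will reduce heat loss.

r_cr ≈ 16.1 mm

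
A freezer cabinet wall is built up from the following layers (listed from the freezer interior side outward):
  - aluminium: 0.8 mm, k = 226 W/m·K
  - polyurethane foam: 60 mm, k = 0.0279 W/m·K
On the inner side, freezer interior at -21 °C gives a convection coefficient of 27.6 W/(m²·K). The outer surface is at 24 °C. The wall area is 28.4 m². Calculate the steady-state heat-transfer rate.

Q ≈ 584 W

Series thermal resistances:
R_inner film = 1/(h_i·A) = 1/(27.6×28.4) = 0.001276 K/W
R_aluminium = L/(kA) = 0.0008/(226×28.4) = 1.246×10^-7 K/W
R_polyurethane foam = L/(kA) = 0.06/(0.0279×28.4) = 0.07572 K/W
R_total = 0.077 K/W
Q = ΔT / R_total = 45 / 0.077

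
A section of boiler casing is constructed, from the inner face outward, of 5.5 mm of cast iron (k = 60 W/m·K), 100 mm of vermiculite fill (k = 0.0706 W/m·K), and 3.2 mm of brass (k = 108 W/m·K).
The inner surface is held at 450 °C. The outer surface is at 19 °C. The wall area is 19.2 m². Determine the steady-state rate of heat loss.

Q ≈ 5840 W

Model the wall as resistances in series:
R_cast iron = L/(kA) = 0.0055/(60×19.2) = 4.774×10^-6 K/W
R_vermiculite fill = L/(kA) = 0.1/(0.0706×19.2) = 0.07377 K/W
R_brass = L/(kA) = 0.0032/(108×19.2) = 1.543×10^-6 K/W
R_total = 0.07378 K/W
Q = ΔT / R_total = 431 / 0.07378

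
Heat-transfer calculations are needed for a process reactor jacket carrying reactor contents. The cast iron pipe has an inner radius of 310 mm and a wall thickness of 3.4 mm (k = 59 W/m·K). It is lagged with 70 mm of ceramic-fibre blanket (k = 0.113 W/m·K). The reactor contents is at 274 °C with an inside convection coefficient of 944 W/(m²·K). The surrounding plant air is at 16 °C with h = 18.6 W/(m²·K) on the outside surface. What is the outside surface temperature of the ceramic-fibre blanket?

T ≈ 34.8 °C

Treating each annulus and film as a series resistance:
R_inner film = 1/(h_i·2πr₁L) = 1/(944×2π×0.31×1) = 5.439×10^-4 K/W
R_cast iron pipe wall = ln(313.4/310)/(2π×59×1) = 2.942×10^-5 K/W
R_ceramic-fibre blanket = ln(383.4/313.4)/(2π×0.113×1) = 0.2839 K/W
R_outer film = 1/(h_o·2πr_oL) = 1/(18.6×2π×0.3834×1) = 0.02232 K/W
R_total = 0.3068 K/W
Q = ΔT/R_total = 258/0.3068
Q = 841 W/m
T_interface = T_inner − Q·ΣR(inner→interface) = 274 − 841×0.2845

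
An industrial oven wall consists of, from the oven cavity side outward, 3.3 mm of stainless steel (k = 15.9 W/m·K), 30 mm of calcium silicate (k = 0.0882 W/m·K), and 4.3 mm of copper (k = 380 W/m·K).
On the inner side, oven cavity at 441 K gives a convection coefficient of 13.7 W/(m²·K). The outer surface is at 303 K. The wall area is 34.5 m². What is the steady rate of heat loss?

Model the wall as resistances in series:
R_inner film = 1/(h_i·A) = 1/(13.7×34.5) = 0.002116 K/W
R_stainless steel = L/(kA) = 0.0033/(15.9×34.5) = 6.016×10^-6 K/W
R_calcium silicate = L/(kA) = 0.03/(0.0882×34.5) = 0.009859 K/W
R_copper = L/(kA) = 0.0043/(380×34.5) = 3.28×10^-7 K/W
R_total = 0.01198 K/W
Q = ΔT / R_total = 138 / 0.01198

Q ≈ 11500 W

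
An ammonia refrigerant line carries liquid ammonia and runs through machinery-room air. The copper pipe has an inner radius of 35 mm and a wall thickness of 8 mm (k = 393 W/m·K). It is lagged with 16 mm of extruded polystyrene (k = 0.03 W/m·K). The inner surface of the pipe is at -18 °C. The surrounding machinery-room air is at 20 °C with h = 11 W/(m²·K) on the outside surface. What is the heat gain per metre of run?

q′ ≈ 19.8 W/m

Treating each annulus and film as a series resistance:
R_copper pipe wall = ln(43/35)/(2π×393×1) = 8.336×10^-5 K/W
R_extruded polystyrene = ln(59/43)/(2π×0.03×1) = 1.678 K/W
R_outer film = 1/(h_o·2πr_oL) = 1/(11×2π×0.059×1) = 0.2452 K/W
R_total = 1.924 K/W
Q = ΔT/R_total = 38/1.924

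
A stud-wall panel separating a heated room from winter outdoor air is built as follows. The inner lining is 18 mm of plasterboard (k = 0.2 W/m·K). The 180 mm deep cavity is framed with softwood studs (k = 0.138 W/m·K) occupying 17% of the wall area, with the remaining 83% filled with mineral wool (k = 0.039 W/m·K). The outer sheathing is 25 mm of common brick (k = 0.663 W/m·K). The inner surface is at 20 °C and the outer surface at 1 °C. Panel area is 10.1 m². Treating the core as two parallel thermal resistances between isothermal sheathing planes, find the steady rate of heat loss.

Sheathing layers in series; stud and cavity paths in parallel between them.
R_inner = 0.018/(0.2×10.1) = 0.008911 K/W
R_stud  = 0.18/(0.138×0.17×10.1) = 0.7597 K/W
R_cav   = 0.18/(0.039×0.83×10.1) = 0.5506 K/W
1/R_core = 1/R_stud + 1/R_cav → R_core = 0.3192 K/W
R_outer = 0.025/(0.663×10.1) = 0.003733 K/W
R_total = 0.3319 K/W
Q = ΔT/R_total = 19/0.3319

Q ≈ 57.3 W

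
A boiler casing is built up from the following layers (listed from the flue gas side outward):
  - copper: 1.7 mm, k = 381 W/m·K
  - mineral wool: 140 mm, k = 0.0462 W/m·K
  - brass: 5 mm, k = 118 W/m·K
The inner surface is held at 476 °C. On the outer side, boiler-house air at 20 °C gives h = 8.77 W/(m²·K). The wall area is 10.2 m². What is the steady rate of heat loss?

Q ≈ 1480 W

Treating each layer as a thermal resistance in series:
R_copper = L/(kA) = 0.0017/(381×10.2) = 4.374×10^-7 K/W
R_mineral wool = L/(kA) = 0.14/(0.0462×10.2) = 0.2971 K/W
R_brass = L/(kA) = 0.005/(118×10.2) = 4.154×10^-6 K/W
R_outer film = 1/(h_o·A) = 1/(8.77×10.2) = 0.01118 K/W
R_total = 0.3083 K/W
Q = ΔT / R_total = 456 / 0.3083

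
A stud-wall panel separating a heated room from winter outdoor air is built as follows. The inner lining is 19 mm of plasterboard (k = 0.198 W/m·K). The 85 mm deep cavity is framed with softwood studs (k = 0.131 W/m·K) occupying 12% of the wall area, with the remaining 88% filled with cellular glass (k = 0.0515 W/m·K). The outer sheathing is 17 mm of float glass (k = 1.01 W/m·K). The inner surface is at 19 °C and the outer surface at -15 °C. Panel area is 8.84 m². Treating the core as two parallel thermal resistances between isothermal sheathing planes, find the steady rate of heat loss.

Q ≈ 200 W

Sheathing layers in series; stud and cavity paths in parallel between them.
R_inner = 0.019/(0.198×8.84) = 0.01086 K/W
R_stud  = 0.085/(0.131×0.12×8.84) = 0.6117 K/W
R_cav   = 0.085/(0.0515×0.88×8.84) = 0.2122 K/W
1/R_core = 1/R_stud + 1/R_cav → R_core = 0.1575 K/W
R_outer = 0.017/(1.01×8.84) = 0.001904 K/W
R_total = 0.1703 K/W
Q = ΔT/R_total = 34/0.1703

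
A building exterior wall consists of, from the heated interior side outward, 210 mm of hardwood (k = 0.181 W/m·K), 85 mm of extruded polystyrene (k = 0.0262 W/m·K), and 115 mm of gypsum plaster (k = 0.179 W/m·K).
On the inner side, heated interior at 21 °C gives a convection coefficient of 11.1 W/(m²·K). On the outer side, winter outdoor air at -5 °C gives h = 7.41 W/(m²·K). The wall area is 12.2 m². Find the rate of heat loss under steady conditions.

Q ≈ 60.2 W

Series thermal resistances:
R_inner film = 1/(h_i·A) = 1/(11.1×12.2) = 0.007384 K/W
R_hardwood = L/(kA) = 0.21/(0.181×12.2) = 0.0951 K/W
R_extruded polystyrene = L/(kA) = 0.085/(0.0262×12.2) = 0.2659 K/W
R_gypsum plaster = L/(kA) = 0.115/(0.179×12.2) = 0.05266 K/W
R_outer film = 1/(h_o·A) = 1/(7.41×12.2) = 0.01106 K/W
R_total = 0.4321 K/W
Q = ΔT / R_total = 26 / 0.4321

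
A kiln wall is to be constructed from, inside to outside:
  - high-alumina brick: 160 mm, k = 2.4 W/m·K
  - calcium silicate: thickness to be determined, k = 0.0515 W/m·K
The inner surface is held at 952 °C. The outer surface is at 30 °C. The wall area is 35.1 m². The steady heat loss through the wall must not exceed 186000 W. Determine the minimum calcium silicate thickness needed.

Treating each layer as a thermal resistance in series:
R_high-alumina brick = L/(kA) = 0.16/(2.4×35.1) = 0.001899 K/W
Sum of the known resistances R_other = 0.001899 K/W
Required total resistance R_tot = ΔT/Q_allow = 922/186000 = 0.004957 K/W
R_calcium silicate = R_tot − R_other = 0.003058 K/W
L = R·k·A = 0.003058×0.0515×35.1

L ≈ 5.53 mm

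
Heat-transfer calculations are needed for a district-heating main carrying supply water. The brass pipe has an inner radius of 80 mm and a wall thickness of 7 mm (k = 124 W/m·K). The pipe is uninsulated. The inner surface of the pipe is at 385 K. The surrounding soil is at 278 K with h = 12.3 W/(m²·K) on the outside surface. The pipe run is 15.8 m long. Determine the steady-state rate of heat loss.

Treating each annulus and film as a series resistance:
R_brass pipe wall = ln(87/80)/(2π×124×15.8) = 6.814×10^-6 K/W
R_outer film = 1/(h_o·2πr_oL) = 1/(12.3×2π×0.087×15.8) = 0.009413 K/W
R_total = 0.00942 K/W
Q = ΔT/R_total = 107/0.00942

Q ≈ 11400 W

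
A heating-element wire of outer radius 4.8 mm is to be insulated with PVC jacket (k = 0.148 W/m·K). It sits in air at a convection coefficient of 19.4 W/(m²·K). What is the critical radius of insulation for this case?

r_cr ≈ 7.63 mm

For a cylinder r_cr = k/h = 0.148/19.4
r_cr = 7.63 mm; since the bare radius (4.8 mm) is below r_cr, adding a thin layer of insulation will *increase* heat loss.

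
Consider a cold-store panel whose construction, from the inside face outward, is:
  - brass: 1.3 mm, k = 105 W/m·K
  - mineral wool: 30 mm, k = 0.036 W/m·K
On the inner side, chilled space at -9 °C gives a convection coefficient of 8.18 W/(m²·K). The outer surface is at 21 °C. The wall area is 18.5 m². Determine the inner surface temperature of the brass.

T ≈ -5.16 °C

Thermal resistances in series:
R_inner film = 1/(h_i·A) = 1/(8.18×18.5) = 0.006608 K/W
R_brass = L/(kA) = 0.0013/(105×18.5) = 6.692×10^-7 K/W
R_mineral wool = L/(kA) = 0.03/(0.036×18.5) = 0.04505 K/W
R_total = 0.05165 K/W;  Q = ΔT/R_total = 30/0.05165 = 580.8 W
T_interface = T_inner + Q·ΣR(inner→interface) = -9 + 581×0.006608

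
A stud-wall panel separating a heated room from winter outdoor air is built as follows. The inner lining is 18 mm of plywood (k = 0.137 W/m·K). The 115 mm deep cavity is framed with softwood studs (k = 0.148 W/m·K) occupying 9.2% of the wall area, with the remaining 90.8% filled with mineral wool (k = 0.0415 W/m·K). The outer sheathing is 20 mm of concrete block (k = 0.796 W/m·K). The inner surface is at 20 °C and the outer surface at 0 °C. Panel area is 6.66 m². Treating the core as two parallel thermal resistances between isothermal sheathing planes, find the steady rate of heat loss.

Q ≈ 55.5 W

Sheathing layers in series; stud and cavity paths in parallel between them.
R_inner = 0.018/(0.137×6.66) = 0.01973 K/W
R_stud  = 0.115/(0.148×0.092×6.66) = 1.268 K/W
R_cav   = 0.115/(0.0415×0.908×6.66) = 0.4582 K/W
1/R_core = 1/R_stud + 1/R_cav → R_core = 0.3366 K/W
R_outer = 0.02/(0.796×6.66) = 0.003773 K/W
R_total = 0.3601 K/W
Q = ΔT/R_total = 20/0.3601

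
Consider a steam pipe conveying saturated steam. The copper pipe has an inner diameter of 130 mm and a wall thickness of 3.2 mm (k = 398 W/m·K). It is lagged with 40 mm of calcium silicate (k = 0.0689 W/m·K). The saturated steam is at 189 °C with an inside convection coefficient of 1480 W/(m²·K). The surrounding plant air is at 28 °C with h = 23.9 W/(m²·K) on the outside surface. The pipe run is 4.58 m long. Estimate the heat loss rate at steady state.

For a radial system each layer contributes R = ln(r_out/r_in)/(2πkL); films add R = 1/(hA).
R_inner film = 1/(h_i·2πr₁L) = 1/(1480×2π×0.065×4.58) = 3.612×10^-4 K/W
R_copper pipe wall = ln(68.2/65)/(2π×398×4.58) = 4.196×10^-6 K/W
R_calcium silicate = ln(108.2/68.2)/(2π×0.0689×4.58) = 0.2328 K/W
R_outer film = 1/(h_o·2πr_oL) = 1/(23.9×2π×0.1082×4.58) = 0.01344 K/W
R_total = 0.2466 K/W
Q = ΔT/R_total = 161/0.2466

Q ≈ 653 W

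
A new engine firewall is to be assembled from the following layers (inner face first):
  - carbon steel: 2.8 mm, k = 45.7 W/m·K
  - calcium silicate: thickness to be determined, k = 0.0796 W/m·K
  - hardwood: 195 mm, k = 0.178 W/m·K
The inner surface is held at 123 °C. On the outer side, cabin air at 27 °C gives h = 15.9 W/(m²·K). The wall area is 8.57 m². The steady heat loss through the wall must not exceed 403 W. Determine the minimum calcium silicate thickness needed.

L ≈ 70.3 mm

Series thermal resistances:
R_carbon steel = L/(kA) = 0.0028/(45.7×8.57) = 7.149×10^-6 K/W
R_hardwood = L/(kA) = 0.195/(0.178×8.57) = 0.1278 K/W
R_outer film = 1/(h_o·A) = 1/(15.9×8.57) = 0.007339 K/W
Sum of the known resistances R_other = 0.1352 K/W
Required total resistance R_tot = ΔT/Q_allow = 96/403 = 0.2382 K/W
R_calcium silicate = R_tot − R_other = 0.103 K/W
L = R·k·A = 0.103×0.0796×8.57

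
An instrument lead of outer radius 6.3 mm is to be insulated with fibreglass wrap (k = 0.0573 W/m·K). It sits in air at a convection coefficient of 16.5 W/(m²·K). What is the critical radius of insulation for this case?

For a cylinder r_cr = k/h = 0.0573/16.5
r_cr = 3.47 mm; since the bare radius (6.3 mm) is above r_cr, any added insulation will reduce heat loss.

r_cr ≈ 3.47 mm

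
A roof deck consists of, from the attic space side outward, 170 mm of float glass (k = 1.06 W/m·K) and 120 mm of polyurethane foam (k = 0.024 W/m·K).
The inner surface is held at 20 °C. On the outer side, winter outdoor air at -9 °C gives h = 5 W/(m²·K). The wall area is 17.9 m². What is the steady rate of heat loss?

Q ≈ 96.8 W

Thermal resistances in series:
R_float glass = L/(kA) = 0.17/(1.06×17.9) = 0.00896 K/W
R_polyurethane foam = L/(kA) = 0.12/(0.024×17.9) = 0.2793 K/W
R_outer film = 1/(h_o·A) = 1/(5×17.9) = 0.01117 K/W
R_total = 0.2995 K/W
Q = ΔT / R_total = 29 / 0.2995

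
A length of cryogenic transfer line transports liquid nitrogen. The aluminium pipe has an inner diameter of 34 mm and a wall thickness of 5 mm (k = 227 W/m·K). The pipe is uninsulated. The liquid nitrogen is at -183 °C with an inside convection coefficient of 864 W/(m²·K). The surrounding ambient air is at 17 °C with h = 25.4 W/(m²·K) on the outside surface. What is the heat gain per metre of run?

Treating each annulus and film as a series resistance:
R_inner film = 1/(h_i·2πr₁L) = 1/(864×2π×0.017×1) = 0.01084 K/W
R_aluminium pipe wall = ln(22/17)/(2π×227×1) = 1.808×10^-4 K/W
R_outer film = 1/(h_o·2πr_oL) = 1/(25.4×2π×0.022×1) = 0.2848 K/W
R_total = 0.2958 K/W
Q = ΔT/R_total = 200/0.2958

q′ ≈ 676 W/m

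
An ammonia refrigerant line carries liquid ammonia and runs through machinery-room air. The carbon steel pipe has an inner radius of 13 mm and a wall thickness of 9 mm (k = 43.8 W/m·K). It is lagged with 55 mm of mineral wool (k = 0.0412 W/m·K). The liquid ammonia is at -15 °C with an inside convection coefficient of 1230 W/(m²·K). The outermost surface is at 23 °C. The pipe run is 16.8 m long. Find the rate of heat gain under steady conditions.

Cylindrical conduction, so R = ln(r₂/r₁)/(2πkL) per layer, in series:
R_inner film = 1/(h_i·2πr₁L) = 1/(1230×2π×0.013×16.8) = 5.925×10^-4 K/W
R_carbon steel pipe wall = ln(22/13)/(2π×43.8×16.8) = 1.138×10^-4 K/W
R_mineral wool = ln(77/22)/(2π×0.0412×16.8) = 0.2881 K/W
R_total = 0.2888 K/W
Q = ΔT/R_total = 38/0.2888

Q ≈ 132 W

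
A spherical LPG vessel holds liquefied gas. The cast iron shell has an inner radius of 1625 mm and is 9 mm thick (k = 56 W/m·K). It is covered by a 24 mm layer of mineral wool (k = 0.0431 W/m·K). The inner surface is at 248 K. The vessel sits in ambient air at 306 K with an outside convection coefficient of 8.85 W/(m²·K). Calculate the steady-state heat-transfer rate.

Each spherical layer contributes R = (1/r_i − 1/r_o)/(4πk):
R_cast iron shell = (1/1.625 − 1/1.634)/(4π×56) = 4.817×10^-6 K/W
R_mineral wool = (1/1.634 − 1/1.658)/(4π×0.0431) = 0.01636 K/W
R_outer film = 1/(h·4πr_o²) = 1/(8.85×4π×1.658²) = 0.003271 K/W
R_total = 0.01963 K/W
Q = ΔT/R_total = 58/0.01963

Q ≈ 2950 W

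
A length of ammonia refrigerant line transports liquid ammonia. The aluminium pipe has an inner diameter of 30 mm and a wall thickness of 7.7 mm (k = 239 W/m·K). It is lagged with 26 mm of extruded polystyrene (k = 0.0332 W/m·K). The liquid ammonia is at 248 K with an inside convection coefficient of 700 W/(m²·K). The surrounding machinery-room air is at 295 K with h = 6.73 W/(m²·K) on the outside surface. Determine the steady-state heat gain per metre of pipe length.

q′ ≈ 11.3 W/m

For a radial system each layer contributes R = ln(r_out/r_in)/(2πkL); films add R = 1/(hA).
R_inner film = 1/(h_i·2πr₁L) = 1/(700×2π×0.015×1) = 0.01516 K/W
R_aluminium pipe wall = ln(22.7/15)/(2π×239×1) = 2.759×10^-4 K/W
R_extruded polystyrene = ln(48.7/22.7)/(2π×0.0332×1) = 3.659 K/W
R_outer film = 1/(h_o·2πr_oL) = 1/(6.73×2π×0.0487×1) = 0.4856 K/W
R_total = 4.16 K/W
Q = ΔT/R_total = 47/4.16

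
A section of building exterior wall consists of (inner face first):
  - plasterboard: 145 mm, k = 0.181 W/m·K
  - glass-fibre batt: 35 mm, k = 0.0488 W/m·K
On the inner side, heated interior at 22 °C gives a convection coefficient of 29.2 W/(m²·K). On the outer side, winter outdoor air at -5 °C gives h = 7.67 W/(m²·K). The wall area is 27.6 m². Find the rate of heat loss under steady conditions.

Q ≈ 443 W

Series thermal resistances:
R_inner film = 1/(h_i·A) = 1/(29.2×27.6) = 0.001241 K/W
R_plasterboard = L/(kA) = 0.145/(0.181×27.6) = 0.02903 K/W
R_glass-fibre batt = L/(kA) = 0.035/(0.0488×27.6) = 0.02599 K/W
R_outer film = 1/(h_o·A) = 1/(7.67×27.6) = 0.004724 K/W
R_total = 0.06098 K/W
Q = ΔT / R_total = 27 / 0.06098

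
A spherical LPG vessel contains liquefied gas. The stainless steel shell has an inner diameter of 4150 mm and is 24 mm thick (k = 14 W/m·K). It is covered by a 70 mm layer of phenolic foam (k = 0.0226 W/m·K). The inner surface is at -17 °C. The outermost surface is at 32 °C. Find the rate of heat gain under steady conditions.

Each spherical layer contributes R = (1/r_i − 1/r_o)/(4πk):
R_stainless steel shell = (1/2.075 − 1/2.099)/(4π×14) = 3.132×10^-5 K/W
R_phenolic foam = (1/2.099 − 1/2.169)/(4π×0.0226) = 0.05414 K/W
R_total = 0.05417 K/W
Q = ΔT/R_total = 49/0.05417

Q ≈ 905 W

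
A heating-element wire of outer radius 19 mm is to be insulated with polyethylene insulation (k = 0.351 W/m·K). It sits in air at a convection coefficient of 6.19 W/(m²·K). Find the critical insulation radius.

For a cylinder r_cr = k/h = 0.351/6.19
r_cr = 56.7 mm; since the bare radius (19 mm) is below r_cr, adding a thin layer of insulation will *increase* heat loss.

r_cr ≈ 56.7 mm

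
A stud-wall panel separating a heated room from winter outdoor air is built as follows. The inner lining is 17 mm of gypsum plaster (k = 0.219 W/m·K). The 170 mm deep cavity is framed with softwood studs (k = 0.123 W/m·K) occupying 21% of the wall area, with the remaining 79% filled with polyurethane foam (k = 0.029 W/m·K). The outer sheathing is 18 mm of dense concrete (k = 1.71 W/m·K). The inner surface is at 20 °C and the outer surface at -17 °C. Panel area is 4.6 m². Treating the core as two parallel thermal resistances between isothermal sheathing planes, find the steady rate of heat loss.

Q ≈ 47.6 W

Sheathing layers in series; stud and cavity paths in parallel between them.
R_inner = 0.017/(0.219×4.6) = 0.01688 K/W
R_stud  = 0.17/(0.123×0.21×4.6) = 1.431 K/W
R_cav   = 0.17/(0.029×0.79×4.6) = 1.613 K/W
1/R_core = 1/R_stud + 1/R_cav → R_core = 0.7582 K/W
R_outer = 0.018/(1.71×4.6) = 0.002288 K/W
R_total = 0.7774 K/W
Q = ΔT/R_total = 37/0.7774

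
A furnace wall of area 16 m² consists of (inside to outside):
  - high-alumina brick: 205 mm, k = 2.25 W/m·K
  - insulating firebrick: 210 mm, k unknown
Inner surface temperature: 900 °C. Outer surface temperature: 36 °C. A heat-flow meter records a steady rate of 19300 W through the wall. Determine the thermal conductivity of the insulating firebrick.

Series thermal resistances:
R_high-alumina brick = L/(kA) = 0.205/(2.25×16) = 0.005694 K/W
Sum of known resistances R_other = 0.005694 K/W
Total R = ΔT/Q = 864/19300 = 0.04477 K/W
R_insulating firebrick = R_total − R_other = 0.03907 K/W
k = L/(R·A) = 0.21/(0.03907×16)

k ≈ 0.336 W/(m·K)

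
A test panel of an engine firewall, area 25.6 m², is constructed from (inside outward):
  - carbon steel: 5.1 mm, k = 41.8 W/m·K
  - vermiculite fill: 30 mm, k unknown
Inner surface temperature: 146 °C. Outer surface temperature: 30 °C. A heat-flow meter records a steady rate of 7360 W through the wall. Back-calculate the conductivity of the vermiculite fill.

Series thermal resistances:
R_carbon steel = L/(kA) = 0.0051/(41.8×25.6) = 4.766×10^-6 K/W
Sum of known resistances R_other = 4.766×10^-6 K/W
Total R = ΔT/Q = 116/7360 = 0.01576 K/W
R_vermiculite fill = R_total − R_other = 0.01576 K/W
k = L/(R·A) = 0.03/(0.01576×25.6)

k ≈ 0.0744 W/(m·K)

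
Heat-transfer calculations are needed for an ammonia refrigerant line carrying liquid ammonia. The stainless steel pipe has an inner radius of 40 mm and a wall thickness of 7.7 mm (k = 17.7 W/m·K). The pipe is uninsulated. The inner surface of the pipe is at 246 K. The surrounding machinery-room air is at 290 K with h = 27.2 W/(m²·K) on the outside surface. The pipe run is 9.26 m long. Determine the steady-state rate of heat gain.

For a radial system each layer contributes R = ln(r_out/r_in)/(2πkL); films add R = 1/(hA).
R_stainless steel pipe wall = ln(47.7/40)/(2π×17.7×9.26) = 1.71×10^-4 K/W
R_outer film = 1/(h_o·2πr_oL) = 1/(27.2×2π×0.0477×9.26) = 0.01325 K/W
R_total = 0.01342 K/W
Q = ΔT/R_total = 44/0.01342

Q ≈ 3280 W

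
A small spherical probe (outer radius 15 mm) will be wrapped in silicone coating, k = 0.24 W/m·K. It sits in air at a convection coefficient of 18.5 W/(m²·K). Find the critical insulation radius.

For a sphere r_cr = 2k/h = 2×0.24/18.5
r_cr = 25.9 mm; since the bare radius (15 mm) is below r_cr, adding a thin layer of insulation will *increase* heat loss.

r_cr ≈ 25.9 mm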